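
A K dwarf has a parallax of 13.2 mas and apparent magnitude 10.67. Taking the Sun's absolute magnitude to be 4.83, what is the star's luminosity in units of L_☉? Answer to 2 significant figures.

L/L_☉ ≈ 0.26

d = 1/p = 1000/13.2 mas = 75.76 pc
M = m − 5 log₁₀ d + 5 = 10.67 − 5·1.8794 + 5 = 6.273
M − M_☉ = 6.273 − 4.83 = 1.443
L/L_☉ = 10^(−0.4 × 1.443) = 0.2648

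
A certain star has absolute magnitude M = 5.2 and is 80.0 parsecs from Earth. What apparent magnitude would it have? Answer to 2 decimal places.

m ≈ 9.72

m = M + 5 log₁₀ d − 5 = 5.2 + 5·1.9031 − 5 = 9.715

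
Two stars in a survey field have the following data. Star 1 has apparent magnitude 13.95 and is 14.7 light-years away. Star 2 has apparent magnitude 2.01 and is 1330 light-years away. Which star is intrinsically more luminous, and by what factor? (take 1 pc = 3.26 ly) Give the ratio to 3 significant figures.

Star 2 is more luminous, by a factor of 4.89×10^8.

Star 1: d = 14.7 ly / 3.26 = 4.509 pc
Star 1: M = m − 5 log₁₀ d + 5 = 13.95 − 5·0.6541 + 5 = 15.680
Star 2: d = 1330 ly / 3.26 = 408.0 pc
Star 2: M = m − 5 log₁₀ d + 5 = 2.01 − 5·2.6106 + 5 = -6.043
ΔM = M_1 − M_2 = 15.680 − (-6.043) = 21.723; smaller M is more luminous → Star 2.
L ratio = 10^(0.4 |ΔM|) = 10^8.689 = 4.887×10^8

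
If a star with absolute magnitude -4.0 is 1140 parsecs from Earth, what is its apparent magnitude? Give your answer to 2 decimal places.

m = M + 5 log₁₀ d − 5 = -4.0 + 5·3.0569 − 5 = 6.285

m ≈ 6.28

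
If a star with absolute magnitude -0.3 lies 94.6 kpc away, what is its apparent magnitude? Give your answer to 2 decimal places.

m ≈ 19.58

d = 94.6 kpc = 94600 pc
m = M + 5 log₁₀ d − 5 = -0.3 + 5·4.9759 − 5 = 19.579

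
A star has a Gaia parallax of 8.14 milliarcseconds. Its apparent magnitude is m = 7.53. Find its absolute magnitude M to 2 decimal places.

p = 8.14 mas = 8.14×10^-3″ → d = 1/p = 122.9 pc
5 log₁₀(d/10 pc) = 5 log₁₀(122.9) − 5 = 5.447
M = m − 5 log₁₀(d/10) = 7.53 − 5.447 = 2.083

M ≈ 2.08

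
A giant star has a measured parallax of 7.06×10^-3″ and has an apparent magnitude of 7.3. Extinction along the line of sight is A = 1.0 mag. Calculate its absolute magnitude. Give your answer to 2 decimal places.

d = 1/p = 1/7.06×10^-3″ = 141.6 pc
5 log₁₀(d/10 pc) = 5 log₁₀(141.6) − 5 = 5.756
M = m − 5 log₁₀(d/10) − A = 7.3 − 5.756 − 1.0 = 0.544

M ≈ 0.54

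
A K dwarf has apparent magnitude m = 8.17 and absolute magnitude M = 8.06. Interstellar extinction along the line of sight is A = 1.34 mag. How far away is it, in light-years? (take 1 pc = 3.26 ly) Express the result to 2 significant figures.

m − M = 5 log₁₀(d/10 pc) + A  ⇒  8.17 − (8.06) − 1.34 = 5 log₁₀(d/10)
-1.230 = 5 log₁₀(d/10)
log₁₀ d = (m − M − A)/5 + 1 = 0.7540
d = 10^0.7540 = 5.675 pc
= 18.50 ly

d ≈ 19 ly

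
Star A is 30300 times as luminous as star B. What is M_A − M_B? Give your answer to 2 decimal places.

M_A − M_B ≈ -11.20

Pogson: ΔM = −2.5 log₁₀(ratio) = −2.5 log₁₀(30300) = −2.5 × 4.4814 = -11.204
Star A is brighter, so it has the smaller magnitude: the difference is negative.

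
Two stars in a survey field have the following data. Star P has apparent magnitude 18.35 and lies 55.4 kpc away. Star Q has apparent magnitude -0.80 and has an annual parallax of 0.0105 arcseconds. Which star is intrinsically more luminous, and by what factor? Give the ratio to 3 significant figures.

Star P: d = 55.4 kpc = 55400 pc
Star P: M = m − 5 log₁₀ d + 5 = 18.35 − 5·4.7435 + 5 = -0.368
Star Q: d = 1/p = 1/0.0105″ = 95.24 pc
Star Q: M = m − 5 log₁₀ d + 5 = -0.80 − 5·1.9788 + 5 = -5.694
ΔM = M_P − M_Q = -0.368 − (-5.694) = 5.327; smaller M is more luminous → Star Q.
L ratio = 10^(0.4 |ΔM|) = 10^2.131 = 135.1

Star Q is more luminous, by a factor of 135.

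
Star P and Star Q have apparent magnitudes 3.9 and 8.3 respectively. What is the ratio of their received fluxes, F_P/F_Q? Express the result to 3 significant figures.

F_P/F_Q ≈ 57.5

Magnitude difference = -4.4
Flux ratio = 10^(−0.4 Δm) = 10^(−0.4 × -4.4) = 10^1.760 = 57.54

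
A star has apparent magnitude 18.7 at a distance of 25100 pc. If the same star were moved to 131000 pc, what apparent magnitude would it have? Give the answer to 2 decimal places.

m ≈ 22.29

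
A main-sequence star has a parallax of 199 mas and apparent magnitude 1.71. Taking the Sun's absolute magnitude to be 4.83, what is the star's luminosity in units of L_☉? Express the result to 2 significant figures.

L/L_☉ ≈ 4.5

d = 1/p = 1000/199 mas = 5.025 pc
M = m − 5 log₁₀ d + 5 = 1.71 − 5·0.7011 + 5 = 3.204
M − M_☉ = 3.204 − 4.83 = -1.626
L/L_☉ = 10^(−0.4 × -1.626) = 4.470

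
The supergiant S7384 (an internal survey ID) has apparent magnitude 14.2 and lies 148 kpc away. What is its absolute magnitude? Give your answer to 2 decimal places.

M ≈ -6.65

d = 148 kpc = 148000 pc
5 log₁₀(d/10 pc) = 5 log₁₀(148000) − 5 = 20.851
M = m − 5 log₁₀(d/10) = 14.2 − 20.851 = -6.651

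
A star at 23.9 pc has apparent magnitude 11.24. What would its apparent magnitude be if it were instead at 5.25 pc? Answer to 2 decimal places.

m ≈ 7.95

Flux ∝ 1/d², so Δm = 5 log₁₀(d₂/d₁) = 5 log₁₀(5.25/23.9) = -3.291
m₂ = m₁ + Δm = 11.24 + (-3.291) = 7.949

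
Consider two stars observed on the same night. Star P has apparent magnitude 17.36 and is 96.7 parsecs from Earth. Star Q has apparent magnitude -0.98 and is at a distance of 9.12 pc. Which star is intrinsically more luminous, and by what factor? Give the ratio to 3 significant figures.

Star P: M = m − 5 log₁₀ d + 5 = 17.36 − 5·1.9854 + 5 = 12.433
Star Q: M = m − 5 log₁₀ d + 5 = -0.98 − 5·0.9600 + 5 = -0.780
ΔM = M_P − M_Q = 12.433 − (-0.780) = 13.213; smaller M is more luminous → Star Q.
L ratio = 10^(0.4 |ΔM|) = 10^5.285 = 192800

Star Q is more luminous, by a factor of 193000.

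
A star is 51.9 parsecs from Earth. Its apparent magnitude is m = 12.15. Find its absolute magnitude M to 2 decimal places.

M ≈ 8.57

5 log₁₀(d/10 pc) = 5 log₁₀(51.90) − 5 = 3.576
M = m − 5 log₁₀(d/10) = 12.15 − 3.576 = 8.574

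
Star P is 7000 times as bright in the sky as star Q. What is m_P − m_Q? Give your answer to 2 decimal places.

m_P − m_Q ≈ -9.61

Pogson: Δm = −2.5 log₁₀(ratio) = −2.5 log₁₀(7000) = −2.5 × 3.8451 = -9.613
Star P is brighter, so it has the smaller magnitude: the difference is negative.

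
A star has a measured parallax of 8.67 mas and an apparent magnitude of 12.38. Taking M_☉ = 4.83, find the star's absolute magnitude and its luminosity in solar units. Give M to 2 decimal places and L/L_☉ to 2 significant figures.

M ≈ 7.07; L/L_☉ ≈ 0.13

d = 1/p = 1000/8.67 mas = 115.3 pc
M = m − 5 log₁₀ d + 5 = 12.38 − 5·2.0620 + 5 = 7.070
M − M_☉ = 7.070 − 4.83 = 2.240
L/L_☉ = 10^(−0.4 × 2.240) = 0.1270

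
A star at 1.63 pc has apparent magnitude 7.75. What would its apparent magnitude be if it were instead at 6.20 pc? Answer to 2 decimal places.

m ≈ 10.65

Flux ∝ 1/d², so Δm = 5 log₁₀(d₂/d₁) = 5 log₁₀(6.20/1.63) = 2.901
m₂ = m₁ + Δm = 7.75 + (2.901) = 10.651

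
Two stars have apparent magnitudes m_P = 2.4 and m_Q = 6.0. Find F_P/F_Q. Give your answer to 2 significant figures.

Δm = 2.4 − (6.0) = -3.6
Flux ratio = 10^(−0.4 Δm) = 10^(−0.4 × -3.6) = 10^1.440 = 27.54

F_P/F_Q ≈ 28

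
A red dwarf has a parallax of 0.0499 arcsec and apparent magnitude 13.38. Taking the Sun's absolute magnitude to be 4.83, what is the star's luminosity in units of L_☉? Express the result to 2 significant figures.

L/L_☉ ≈ 1.5×10^-3

d = 1/p = 1/0.0499″ = 20.04 pc
M = m − 5 log₁₀ d + 5 = 13.38 − 5·1.3019 + 5 = 11.871
M − M_☉ = 11.871 − 4.83 = 7.041
L/L_☉ = 10^(−0.4 × 7.041) = 1.527×10^-3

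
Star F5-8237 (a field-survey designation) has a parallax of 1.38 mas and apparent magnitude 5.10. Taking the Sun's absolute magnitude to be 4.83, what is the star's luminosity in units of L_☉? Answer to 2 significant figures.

L/L_☉ ≈ 4100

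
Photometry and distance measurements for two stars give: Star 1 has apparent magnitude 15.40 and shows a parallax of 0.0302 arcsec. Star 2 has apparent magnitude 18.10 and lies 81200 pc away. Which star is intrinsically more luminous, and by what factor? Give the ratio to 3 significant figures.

Star 1: d = 1/p = 1/0.0302″ = 33.11 pc
Star 1: M = m − 5 log₁₀ d + 5 = 15.40 − 5·1.5200 + 5 = 12.800
Star 2: M = m − 5 log₁₀ d + 5 = 18.10 − 5·4.9096 + 5 = -1.448
ΔM = M_1 − M_2 = 12.800 − (-1.448) = 14.248; smaller M is more luminous → Star 2.
L ratio = 10^(0.4 |ΔM|) = 10^5.699 = 500200

Star 2 is more luminous, by a factor of 500000.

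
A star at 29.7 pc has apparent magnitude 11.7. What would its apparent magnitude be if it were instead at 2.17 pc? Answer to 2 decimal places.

m ≈ 6.02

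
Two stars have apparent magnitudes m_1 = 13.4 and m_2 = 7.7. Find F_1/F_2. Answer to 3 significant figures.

Magnitude difference = 5.7
Flux ratio = 10^(−0.4 Δm) = 10^(−0.4 × 5.7) = 10^-2.280 = 5.248×10^-3

F_1/F_2 ≈ 5.25×10^-3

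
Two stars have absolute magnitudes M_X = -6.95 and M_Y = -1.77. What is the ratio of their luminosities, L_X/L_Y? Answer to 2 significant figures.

L_X/L_Y ≈ 120

ΔM = M_X − M_Y = -5.18
L_X/L_Y = 10^(−0.4 ΔM) = 10^2.072 = 118.0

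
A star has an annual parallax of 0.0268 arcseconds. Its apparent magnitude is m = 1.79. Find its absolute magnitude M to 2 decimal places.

d = 1/p = 1/0.0268″ = 37.31 pc
5 log₁₀(d/10 pc) = 5 log₁₀(37.31) − 5 = 2.859
M = m − 5 log₁₀(d/10) = 1.79 − 2.859 = -1.069

M ≈ -1.07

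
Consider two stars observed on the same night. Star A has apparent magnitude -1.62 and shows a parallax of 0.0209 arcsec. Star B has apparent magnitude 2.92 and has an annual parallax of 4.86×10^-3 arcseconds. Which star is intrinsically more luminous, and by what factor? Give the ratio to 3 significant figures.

Star A: d = 1/p = 1/0.0209″ = 47.85 pc
Star A: M = m − 5 log₁₀ d + 5 = -1.62 − 5·1.6799 + 5 = -5.019
Star B: d = 1/p = 1/4.86×10^-3″ = 205.8 pc
Star B: M = m − 5 log₁₀ d + 5 = 2.92 − 5·2.3134 + 5 = -3.647
ΔM = M_A − M_B = -5.019 − (-3.647) = -1.372; smaller M is more luminous → Star A.
L ratio = 10^(0.4 |ΔM|) = 10^0.549 = 3.540

Star A is more luminous, by a factor of 3.54.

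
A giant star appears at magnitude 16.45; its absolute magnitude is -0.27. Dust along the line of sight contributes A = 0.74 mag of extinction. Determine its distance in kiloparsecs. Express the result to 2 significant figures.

m − M = 5 log₁₀(d/10 pc) + A  ⇒  16.45 − (-0.27) − 0.74 = 5 log₁₀(d/10)
15.980 = 5 log₁₀(d/10)
log₁₀ d = (m − M − A)/5 + 1 = 4.1960
d = 10^4.1960 = 15700 pc
= 15.70 kpc

d ≈ 16 kpc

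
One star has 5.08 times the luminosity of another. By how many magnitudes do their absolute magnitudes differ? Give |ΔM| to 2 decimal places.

Pogson: ΔM = −2.5 log₁₀(ratio) = −2.5 log₁₀(5.08) = −2.5 × 0.7059 = -1.765

|ΔM| ≈ 1.76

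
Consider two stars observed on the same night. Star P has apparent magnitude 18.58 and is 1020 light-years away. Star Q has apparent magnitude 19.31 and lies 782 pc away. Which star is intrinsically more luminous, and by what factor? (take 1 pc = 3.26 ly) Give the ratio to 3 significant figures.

Star P: d = 1020 ly / 3.26 = 312.9 pc
Star P: M = m − 5 log₁₀ d + 5 = 18.58 − 5·2.4954 + 5 = 11.103
Star Q: M = m − 5 log₁₀ d + 5 = 19.31 − 5·2.8932 + 5 = 9.844
ΔM = M_P − M_Q = 11.103 − (9.844) = 1.259; smaller M is more luminous → Star Q.
L ratio = 10^(0.4 |ΔM|) = 10^0.504 = 3.189

Star Q is more luminous, by a factor of 3.19.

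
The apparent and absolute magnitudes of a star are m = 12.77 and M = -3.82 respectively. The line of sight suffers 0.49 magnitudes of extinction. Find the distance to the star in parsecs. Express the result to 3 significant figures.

m − M = 5 log₁₀(d/10 pc) + A  ⇒  12.77 − (-3.82) − 0.49 = 5 log₁₀(d/10)
16.100 = 5 log₁₀(d/10)
log₁₀ d = (m − M − A)/5 + 1 = 4.2200
d = 10^4.2200 = 16600 pc

d ≈ 16600 pc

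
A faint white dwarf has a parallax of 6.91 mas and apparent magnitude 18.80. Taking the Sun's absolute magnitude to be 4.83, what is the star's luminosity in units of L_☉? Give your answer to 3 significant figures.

L/L_☉ ≈ 5.41×10^-4

d = 1/p = 1000/6.91 mas = 144.7 pc
M = m − 5 log₁₀ d + 5 = 18.80 − 5·2.1605 + 5 = 12.997
M − M_☉ = 12.997 − 4.83 = 8.167
L/L_☉ = 10^(−0.4 × 8.167) = 5.408×10^-4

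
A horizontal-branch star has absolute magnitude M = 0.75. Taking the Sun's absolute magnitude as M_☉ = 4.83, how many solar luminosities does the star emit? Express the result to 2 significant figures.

M − M_☉ = 0.75 − 4.83 = -4.080
L/L_☉ = 10^(−0.4 (M − M_☉)) = 10^1.632 = 42.85

L/L_☉ ≈ 43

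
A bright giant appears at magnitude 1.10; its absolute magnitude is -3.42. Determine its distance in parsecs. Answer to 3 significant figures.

Distance modulus: m − M = 1.10 − (-3.42) = 4.520
m − M = 5 log₁₀ d − 5
log₁₀ d = (m − M)/5 + 1 = 1.9040
d = 10^1.9040 = 80.17 pc

d ≈ 80.2 pc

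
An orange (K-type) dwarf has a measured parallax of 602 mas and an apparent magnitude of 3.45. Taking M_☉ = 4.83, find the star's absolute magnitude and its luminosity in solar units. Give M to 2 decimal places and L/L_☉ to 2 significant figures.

M ≈ 7.35; L/L_☉ ≈ 0.098

d = 1/p = 1000/602 mas = 1.661 pc
M = m − 5 log₁₀ d + 5 = 3.45 − 5·0.2204 + 5 = 7.348
M − M_☉ = 7.348 − 4.83 = 2.518
L/L_☉ = 10^(−0.4 × 2.518) = 0.09836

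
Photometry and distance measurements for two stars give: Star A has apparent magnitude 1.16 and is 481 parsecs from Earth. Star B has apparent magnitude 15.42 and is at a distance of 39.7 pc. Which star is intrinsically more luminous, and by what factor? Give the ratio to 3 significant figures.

Star A: M = m − 5 log₁₀ d + 5 = 1.16 − 5·2.6821 + 5 = -7.251
Star B: M = m − 5 log₁₀ d + 5 = 15.42 − 5·1.5988 + 5 = 12.426
ΔM = M_A − M_B = -7.251 − (12.426) = -19.677; smaller M is more luminous → Star A.
L ratio = 10^(0.4 |ΔM|) = 10^7.871 = 7.425×10^7

Star A is more luminous, by a factor of 7.43×10^7.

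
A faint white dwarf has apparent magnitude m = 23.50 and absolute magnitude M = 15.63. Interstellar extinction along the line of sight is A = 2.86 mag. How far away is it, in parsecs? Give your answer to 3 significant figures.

m − M = 5 log₁₀(d/10 pc) + A  ⇒  23.50 − (15.63) − 2.86 = 5 log₁₀(d/10)
5.010 = 5 log₁₀(d/10)
log₁₀ d = (m − M − A)/5 + 1 = 2.0020
d = 10^2.0020 = 100.5 pc

d ≈ 100 pc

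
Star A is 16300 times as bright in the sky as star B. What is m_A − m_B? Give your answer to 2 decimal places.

m_A − m_B ≈ -10.53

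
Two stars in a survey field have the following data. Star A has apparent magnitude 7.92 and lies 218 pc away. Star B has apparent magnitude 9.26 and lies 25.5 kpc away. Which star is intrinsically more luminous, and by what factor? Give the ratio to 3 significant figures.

Star A: M = m − 5 log₁₀ d + 5 = 7.92 − 5·2.3385 + 5 = 1.228
Star B: d = 25.5 kpc = 25500 pc
Star B: M = m − 5 log₁₀ d + 5 = 9.26 − 5·4.4065 + 5 = -7.773
ΔM = M_A − M_B = 1.228 − (-7.773) = 9.000; smaller M is more luminous → Star B.
L ratio = 10^(0.4 |ΔM|) = 10^3.600 = 3983

Star B is more luminous, by a factor of 3980.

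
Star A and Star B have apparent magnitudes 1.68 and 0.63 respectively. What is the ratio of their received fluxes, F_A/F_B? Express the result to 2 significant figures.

F_A/F_B ≈ 0.38

Δm = 1.68 − (0.63) = 1.05
Flux ratio = 10^(−0.4 Δm) = 10^(−0.4 × 1.05) = 10^-0.420 = 0.3802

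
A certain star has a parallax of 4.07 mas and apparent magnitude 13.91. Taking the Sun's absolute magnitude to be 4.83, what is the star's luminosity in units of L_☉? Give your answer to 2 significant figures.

L/L_☉ ≈ 0.14

d = 1/p = 1000/4.07 mas = 245.7 pc
M = m − 5 log₁₀ d + 5 = 13.91 − 5·2.3904 + 5 = 6.958
M − M_☉ = 6.958 − 4.83 = 2.128
L/L_☉ = 10^(−0.4 × 2.128) = 0.1409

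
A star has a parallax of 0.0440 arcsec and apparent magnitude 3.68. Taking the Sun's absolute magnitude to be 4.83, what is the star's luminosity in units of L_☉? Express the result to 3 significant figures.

d = 1/p = 1/0.0440″ = 22.73 pc
M = m − 5 log₁₀ d + 5 = 3.68 − 5·1.3565 + 5 = 1.897
M − M_☉ = 1.897 − 4.83 = -2.933
L/L_☉ = 10^(−0.4 × -2.933) = 14.90

L/L_☉ ≈ 14.9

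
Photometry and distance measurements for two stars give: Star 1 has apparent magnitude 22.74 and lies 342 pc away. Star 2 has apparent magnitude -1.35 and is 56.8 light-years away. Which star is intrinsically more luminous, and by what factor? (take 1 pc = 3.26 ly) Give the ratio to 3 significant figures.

Star 2 is more luminous, by a factor of 1.12×10^7.

Star 1: M = m − 5 log₁₀ d + 5 = 22.74 − 5·2.5340 + 5 = 15.070
Star 2: d = 56.8 ly / 3.26 = 17.42 pc
Star 2: M = m − 5 log₁₀ d + 5 = -1.35 − 5·1.2411 + 5 = -2.556
ΔM = M_1 − M_2 = 15.070 − (-2.556) = 17.626; smaller M is more luminous → Star 2.
L ratio = 10^(0.4 |ΔM|) = 10^7.050 = 1.123×10^7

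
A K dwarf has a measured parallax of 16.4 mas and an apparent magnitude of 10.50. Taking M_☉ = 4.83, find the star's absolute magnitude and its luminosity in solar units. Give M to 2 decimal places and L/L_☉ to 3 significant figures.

d = 1/p = 1000/16.4 mas = 60.98 pc
M = m − 5 log₁₀ d + 5 = 10.50 − 5·1.7852 + 5 = 6.574
M − M_☉ = 6.574 − 4.83 = 1.744
L/L_☉ = 10^(−0.4 × 1.744) = 0.2006

M ≈ 6.57; L/L_☉ ≈ 0.201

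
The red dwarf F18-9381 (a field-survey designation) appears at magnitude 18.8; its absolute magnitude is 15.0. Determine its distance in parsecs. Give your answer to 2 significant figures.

Distance modulus: m − M = 18.8 − (15.0) = 3.800
m − M = 5 log₁₀ d − 5
log₁₀ d = (m − M)/5 + 1 = 1.7600
d = 10^1.7600 = 57.54 pc

d ≈ 58 pc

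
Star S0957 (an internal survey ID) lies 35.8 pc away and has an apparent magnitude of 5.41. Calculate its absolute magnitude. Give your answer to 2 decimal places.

5 log₁₀(d/10 pc) = 5 log₁₀(35.80) − 5 = 2.769
M = m − 5 log₁₀(d/10) = 5.41 − 2.769 = 2.641

M ≈ 2.64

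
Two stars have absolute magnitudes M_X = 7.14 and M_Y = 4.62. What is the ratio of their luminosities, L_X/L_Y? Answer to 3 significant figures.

L_X/L_Y ≈ 0.0982

ΔM = M_X − M_Y = 2.52
L_X/L_Y = 10^(−0.4 ΔM) = 10^-1.008 = 0.09817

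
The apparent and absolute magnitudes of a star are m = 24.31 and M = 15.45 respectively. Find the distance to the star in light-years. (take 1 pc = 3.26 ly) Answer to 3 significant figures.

d ≈ 1930 ly

μ = m − M = 8.860
m − M = 5 log₁₀ d − 5
log₁₀ d = (m − M)/5 + 1 = 2.7720
d = 10^2.7720 = 591.6 pc
= 1928 ly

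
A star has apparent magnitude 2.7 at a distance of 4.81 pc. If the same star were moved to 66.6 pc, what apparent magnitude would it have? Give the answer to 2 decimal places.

m ≈ 8.41

Flux ∝ 1/d², so Δm = 5 log₁₀(d₂/d₁) = 5 log₁₀(66.6/4.81) = 5.707
m₂ = m₁ + Δm = 2.7 + (5.707) = 8.407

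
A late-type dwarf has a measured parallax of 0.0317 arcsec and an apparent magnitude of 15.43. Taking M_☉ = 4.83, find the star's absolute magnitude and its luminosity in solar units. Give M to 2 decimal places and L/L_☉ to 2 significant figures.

d = 1/p = 1/0.0317″ = 31.55 pc
M = m − 5 log₁₀ d + 5 = 15.43 − 5·1.4989 + 5 = 12.935
M − M_☉ = 12.935 − 4.83 = 8.105
L/L_☉ = 10^(−0.4 × 8.105) = 5.726×10^-4

M ≈ 12.94; L/L_☉ ≈ 5.7×10^-4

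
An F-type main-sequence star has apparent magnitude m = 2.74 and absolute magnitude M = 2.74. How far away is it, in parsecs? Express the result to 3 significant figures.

Distance modulus: m − M = 2.74 − (2.74) = 0.000
m − M = 5 log₁₀ d − 5
log₁₀ d = (m − M)/5 + 1 = 1.0000
d = 10^1.0000 = 10.00 pc

d ≈ 10.0 pc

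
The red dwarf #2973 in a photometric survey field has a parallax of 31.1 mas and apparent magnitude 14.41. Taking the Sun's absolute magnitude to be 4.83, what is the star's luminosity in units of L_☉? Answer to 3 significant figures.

d = 1/p = 1000/31.1 mas = 32.15 pc
M = m − 5 log₁₀ d + 5 = 14.41 − 5·1.5072 + 5 = 11.874
M − M_☉ = 11.874 − 4.83 = 7.044
L/L_☉ = 10^(−0.4 × 7.044) = 1.522×10^-3

L/L_☉ ≈ 1.52×10^-3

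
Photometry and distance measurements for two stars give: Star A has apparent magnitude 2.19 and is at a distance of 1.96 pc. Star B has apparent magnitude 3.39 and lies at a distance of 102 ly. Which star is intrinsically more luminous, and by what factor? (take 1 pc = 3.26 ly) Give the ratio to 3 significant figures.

Star A: M = m − 5 log₁₀ d + 5 = 2.19 − 5·0.2923 + 5 = 5.729
Star B: d = 102 ly / 3.26 = 31.29 pc
Star B: M = m − 5 log₁₀ d + 5 = 3.39 − 5·1.4954 + 5 = 0.913
ΔM = M_A − M_B = 5.729 − (0.913) = 4.816; smaller M is more luminous → Star B.
L ratio = 10^(0.4 |ΔM|) = 10^1.926 = 84.38

Star B is more luminous, by a factor of 84.4.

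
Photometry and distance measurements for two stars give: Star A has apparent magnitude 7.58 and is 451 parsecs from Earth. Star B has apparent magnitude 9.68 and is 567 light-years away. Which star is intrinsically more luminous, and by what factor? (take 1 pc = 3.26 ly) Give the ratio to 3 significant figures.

Star A is more luminous, by a factor of 46.5.

Star A: M = m − 5 log₁₀ d + 5 = 7.58 − 5·2.6542 + 5 = -0.691
Star B: d = 567 ly / 3.26 = 173.9 pc
Star B: M = m − 5 log₁₀ d + 5 = 9.68 − 5·2.2404 + 5 = 3.478
ΔM = M_A − M_B = -0.691 − (3.478) = -4.169; smaller M is more luminous → Star A.
L ratio = 10^(0.4 |ΔM|) = 10^1.668 = 46.52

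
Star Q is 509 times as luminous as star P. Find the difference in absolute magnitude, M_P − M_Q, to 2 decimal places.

Pogson: ΔM = −2.5 log₁₀(ratio) = −2.5 log₁₀(509) = −2.5 × 2.7067 = -6.767
Star Q is brighter so has the smaller magnitude: M_P − M_Q is positive.

M_P − M_Q ≈ 6.77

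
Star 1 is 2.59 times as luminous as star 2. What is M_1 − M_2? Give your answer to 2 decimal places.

M_1 − M_2 ≈ -1.03

Pogson: ΔM = −2.5 log₁₀(ratio) = −2.5 log₁₀(2.59) = −2.5 × 0.4133 = -1.033
Star 1 is brighter, so it has the smaller magnitude: the difference is negative.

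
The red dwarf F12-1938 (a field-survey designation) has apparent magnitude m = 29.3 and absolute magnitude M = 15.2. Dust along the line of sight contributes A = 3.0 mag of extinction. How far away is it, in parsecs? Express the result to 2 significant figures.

d ≈ 1700 pc

m − M = 5 log₁₀(d/10 pc) + A  ⇒  29.3 − (15.2) − 3.0 = 5 log₁₀(d/10)
11.100 = 5 log₁₀(d/10)
log₁₀ d = (m − M − A)/5 + 1 = 3.2200
d = 10^3.2200 = 1660 pc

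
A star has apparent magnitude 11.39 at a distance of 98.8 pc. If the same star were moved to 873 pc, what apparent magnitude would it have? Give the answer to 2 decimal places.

Flux ∝ 1/d², so Δm = 5 log₁₀(d₂/d₁) = 5 log₁₀(873/98.8) = 4.731
m₂ = m₁ + Δm = 11.39 + (4.731) = 16.121

m ≈ 16.12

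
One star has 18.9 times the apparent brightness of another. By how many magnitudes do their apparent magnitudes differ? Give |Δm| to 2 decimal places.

|Δm| ≈ 3.19

Pogson: Δm = −2.5 log₁₀(ratio) = −2.5 log₁₀(18.9) = −2.5 × 1.2765 = -3.191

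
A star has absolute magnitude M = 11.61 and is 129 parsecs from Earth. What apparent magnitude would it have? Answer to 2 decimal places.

m = M + 5 log₁₀ d − 5 = 11.61 + 5·2.1106 − 5 = 17.163

m ≈ 17.16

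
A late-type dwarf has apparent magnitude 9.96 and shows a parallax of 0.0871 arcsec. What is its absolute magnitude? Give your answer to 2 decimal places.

d = 1/p = 1/0.0871″ = 11.48 pc
5 log₁₀(d/10 pc) = 5 log₁₀(11.48) − 5 = 0.300
M = m − 5 log₁₀(d/10) = 9.96 − 0.300 = 9.660

M ≈ 9.66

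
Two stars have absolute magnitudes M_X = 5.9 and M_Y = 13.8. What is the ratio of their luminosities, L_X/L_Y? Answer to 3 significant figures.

L_X/L_Y ≈ 1450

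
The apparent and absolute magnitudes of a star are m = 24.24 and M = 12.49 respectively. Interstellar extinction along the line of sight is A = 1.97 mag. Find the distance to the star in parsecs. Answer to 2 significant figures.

m − M = 5 log₁₀(d/10 pc) + A  ⇒  24.24 − (12.49) − 1.97 = 5 log₁₀(d/10)
9.780 = 5 log₁₀(d/10)
log₁₀ d = (m − M − A)/5 + 1 = 2.9560
d = 10^2.9560 = 903.6 pc

d ≈ 900 pc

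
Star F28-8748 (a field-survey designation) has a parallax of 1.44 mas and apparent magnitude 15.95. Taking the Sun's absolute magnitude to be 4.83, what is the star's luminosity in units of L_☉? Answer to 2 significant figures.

d = 1/p = 1000/1.44 mas = 694.4 pc
M = m − 5 log₁₀ d + 5 = 15.95 − 5·2.8416 + 5 = 6.742
M − M_☉ = 6.742 − 4.83 = 1.912
L/L_☉ = 10^(−0.4 × 1.912) = 0.1719

L/L_☉ ≈ 0.17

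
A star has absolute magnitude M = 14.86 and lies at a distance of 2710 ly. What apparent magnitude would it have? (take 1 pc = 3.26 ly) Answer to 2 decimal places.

m ≈ 24.46

d = 2710 ly / 3.26 = 831.3 pc
m = M + 5 log₁₀ d − 5 = 14.86 + 5·2.9198 − 5 = 24.459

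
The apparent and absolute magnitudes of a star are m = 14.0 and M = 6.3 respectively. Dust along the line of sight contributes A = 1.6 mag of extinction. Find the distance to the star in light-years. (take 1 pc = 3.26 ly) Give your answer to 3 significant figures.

m − M = 5 log₁₀(d/10 pc) + A  ⇒  14.0 − (6.3) − 1.6 = 5 log₁₀(d/10)
6.100 = 5 log₁₀(d/10)
log₁₀ d = (m − M − A)/5 + 1 = 2.2200
d = 10^2.2200 = 166.0 pc
= 541.0 ly

d ≈ 541 ly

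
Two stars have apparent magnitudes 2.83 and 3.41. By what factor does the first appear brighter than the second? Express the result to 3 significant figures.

Δm = 2.83 − (3.41) = -0.58
Flux ratio = 10^(−0.4 Δm) = 10^(−0.4 × -0.58) = 10^0.232 = 1.706

1.71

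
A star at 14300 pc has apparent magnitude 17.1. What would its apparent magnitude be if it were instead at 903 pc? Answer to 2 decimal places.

m ≈ 11.10

Flux ∝ 1/d², so Δm = 5 log₁₀(d₂/d₁) = 5 log₁₀(903/14300) = -5.998
m₂ = m₁ + Δm = 17.1 + (-5.998) = 11.102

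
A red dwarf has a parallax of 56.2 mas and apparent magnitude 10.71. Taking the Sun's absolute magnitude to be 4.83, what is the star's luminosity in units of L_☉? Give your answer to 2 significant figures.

L/L_☉ ≈ 0.014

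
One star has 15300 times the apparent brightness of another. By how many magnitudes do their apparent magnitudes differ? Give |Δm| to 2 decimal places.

|Δm| ≈ 10.46

Pogson: Δm = −2.5 log₁₀(ratio) = −2.5 log₁₀(15300) = −2.5 × 4.1847 = -10.462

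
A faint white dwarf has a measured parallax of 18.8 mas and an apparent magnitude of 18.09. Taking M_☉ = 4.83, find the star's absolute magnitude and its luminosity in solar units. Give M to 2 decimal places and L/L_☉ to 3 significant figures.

d = 1/p = 1000/18.8 mas = 53.19 pc
M = m − 5 log₁₀ d + 5 = 18.09 − 5·1.7258 + 5 = 14.461
M − M_☉ = 14.461 − 4.83 = 9.631
L/L_☉ = 10^(−0.4 × 9.631) = 1.405×10^-4

M ≈ 14.46; L/L_☉ ≈ 1.41×10^-4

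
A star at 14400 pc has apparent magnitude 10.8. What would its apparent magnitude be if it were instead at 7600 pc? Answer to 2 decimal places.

m ≈ 9.41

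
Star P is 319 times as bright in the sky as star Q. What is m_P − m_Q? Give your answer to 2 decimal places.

m_P − m_Q ≈ -6.26

Pogson: Δm = −2.5 log₁₀(ratio) = −2.5 log₁₀(319) = −2.5 × 2.5038 = -6.259
Star P is brighter, so it has the smaller magnitude: the difference is negative.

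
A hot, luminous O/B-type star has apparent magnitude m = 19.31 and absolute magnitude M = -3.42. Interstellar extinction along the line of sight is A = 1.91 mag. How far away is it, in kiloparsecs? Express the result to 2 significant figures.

d ≈ 150 kpc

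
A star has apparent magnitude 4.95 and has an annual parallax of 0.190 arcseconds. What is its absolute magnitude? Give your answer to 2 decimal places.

M ≈ 6.34

d = 1/p = 1/0.190″ = 5.263 pc
5 log₁₀(d/10 pc) = 5 log₁₀(5.263) − 5 = -1.394
M = m − 5 log₁₀(d/10) = 4.95 + 1.394 = 6.344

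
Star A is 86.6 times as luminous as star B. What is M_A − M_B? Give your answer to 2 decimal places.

M_A − M_B ≈ -4.84

Pogson: ΔM = −2.5 log₁₀(ratio) = −2.5 log₁₀(86.6) = −2.5 × 1.9375 = -4.844
Star A is brighter, so it has the smaller magnitude: the difference is negative.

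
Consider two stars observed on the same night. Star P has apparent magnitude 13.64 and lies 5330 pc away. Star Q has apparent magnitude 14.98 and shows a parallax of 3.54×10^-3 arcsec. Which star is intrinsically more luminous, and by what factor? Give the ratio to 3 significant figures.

Star P is more luminous, by a factor of 1220.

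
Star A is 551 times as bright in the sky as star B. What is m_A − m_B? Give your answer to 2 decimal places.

m_A − m_B ≈ -6.85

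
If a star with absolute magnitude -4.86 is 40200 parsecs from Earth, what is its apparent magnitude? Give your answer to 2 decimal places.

m ≈ 13.16

m = M + 5 log₁₀ d − 5 = -4.86 + 5·4.6042 − 5 = 13.161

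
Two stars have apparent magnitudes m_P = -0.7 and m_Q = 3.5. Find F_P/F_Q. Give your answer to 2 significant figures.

F_P/F_Q ≈ 48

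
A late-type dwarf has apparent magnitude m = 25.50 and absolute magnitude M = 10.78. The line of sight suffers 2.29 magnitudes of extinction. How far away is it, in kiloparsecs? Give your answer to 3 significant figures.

d ≈ 3.06 kpc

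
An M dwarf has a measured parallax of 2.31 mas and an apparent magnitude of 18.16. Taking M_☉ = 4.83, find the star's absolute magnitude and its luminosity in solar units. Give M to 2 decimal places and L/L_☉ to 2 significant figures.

M ≈ 9.98; L/L_☉ ≈ 8.7×10^-3

d = 1/p = 1000/2.31 mas = 432.9 pc
M = m − 5 log₁₀ d + 5 = 18.16 − 5·2.6364 + 5 = 9.978
M − M_☉ = 9.978 − 4.83 = 5.148
L/L_☉ = 10^(−0.4 × 5.148) = 8.725×10^-3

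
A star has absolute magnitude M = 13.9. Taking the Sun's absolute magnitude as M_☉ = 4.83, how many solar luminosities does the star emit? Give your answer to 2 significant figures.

L/L_☉ ≈ 2.4×10^-4

M − M_☉ = 13.9 − 4.83 = 9.070
L/L_☉ = 10^(−0.4 (M − M_☉)) = 10^-3.628 = 2.355×10^-4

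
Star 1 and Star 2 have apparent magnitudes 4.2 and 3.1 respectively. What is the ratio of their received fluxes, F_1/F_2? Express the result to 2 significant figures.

F_1/F_2 ≈ 0.36

Magnitude difference = 1.1
Flux ratio = 10^(−0.4 Δm) = 10^(−0.4 × 1.1) = 10^-0.440 = 0.3631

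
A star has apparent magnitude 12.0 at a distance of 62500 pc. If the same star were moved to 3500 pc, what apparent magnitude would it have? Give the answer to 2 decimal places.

m ≈ 5.74

Flux ∝ 1/d², so Δm = 5 log₁₀(d₂/d₁) = 5 log₁₀(3500/62500) = -6.259
m₂ = m₁ + Δm = 12.0 + (-6.259) = 5.741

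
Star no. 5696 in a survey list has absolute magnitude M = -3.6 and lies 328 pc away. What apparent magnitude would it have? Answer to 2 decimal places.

m ≈ 3.98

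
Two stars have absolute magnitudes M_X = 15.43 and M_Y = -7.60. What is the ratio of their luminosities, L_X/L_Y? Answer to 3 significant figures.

L_X/L_Y ≈ 6.14×10^-10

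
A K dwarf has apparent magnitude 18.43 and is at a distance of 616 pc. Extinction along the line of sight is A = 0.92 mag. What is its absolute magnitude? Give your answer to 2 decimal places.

M ≈ 8.56

5 log₁₀(d/10 pc) = 5 log₁₀(616.0) − 5 = 8.948
M = m − 5 log₁₀(d/10) − A = 18.43 − 8.948 − 0.92 = 8.562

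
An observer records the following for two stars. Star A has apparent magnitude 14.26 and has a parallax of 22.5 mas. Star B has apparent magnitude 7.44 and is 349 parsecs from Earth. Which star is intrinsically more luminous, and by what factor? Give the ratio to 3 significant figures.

Star A: p = 22.5 mas = 0.0225″ → d = 1/p = 44.44 pc
Star A: M = m − 5 log₁₀ d + 5 = 14.26 − 5·1.6478 + 5 = 11.021
Star B: M = m − 5 log₁₀ d + 5 = 7.44 − 5·2.5428 + 5 = -0.274
ΔM = M_A − M_B = 11.021 − (-0.274) = 11.295; smaller M is more luminous → Star B.
L ratio = 10^(0.4 |ΔM|) = 10^4.518 = 32960

Star B is more luminous, by a factor of 33000.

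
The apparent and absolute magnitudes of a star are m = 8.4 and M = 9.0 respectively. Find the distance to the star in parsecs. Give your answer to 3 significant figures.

d ≈ 7.59 pc

Distance modulus: m − M = 8.4 − (9.0) = -0.600
m − M = 5 log₁₀ d − 5
log₁₀ d = (m − M)/5 + 1 = 0.8800
d = 10^0.8800 = 7.586 pc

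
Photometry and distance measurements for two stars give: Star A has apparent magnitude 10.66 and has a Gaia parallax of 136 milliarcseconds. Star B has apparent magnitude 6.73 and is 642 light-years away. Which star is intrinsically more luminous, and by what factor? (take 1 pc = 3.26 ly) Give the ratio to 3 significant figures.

Star B is more luminous, by a factor of 26800.

Star A: p = 136 mas = 0.136″ → d = 1/p = 7.353 pc
Star A: M = m − 5 log₁₀ d + 5 = 10.66 − 5·0.8665 + 5 = 11.328
Star B: d = 642 ly / 3.26 = 196.9 pc
Star B: M = m − 5 log₁₀ d + 5 = 6.73 − 5·2.2943 + 5 = 0.258
ΔM = M_A − M_B = 11.328 − (0.258) = 11.069; smaller M is more luminous → Star B.
L ratio = 10^(0.4 |ΔM|) = 10^4.428 = 26770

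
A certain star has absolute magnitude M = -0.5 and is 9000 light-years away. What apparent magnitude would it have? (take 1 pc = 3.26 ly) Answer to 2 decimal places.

m ≈ 11.71

d = 9000 ly / 3.26 = 2761 pc
m = M + 5 log₁₀ d − 5 = -0.5 + 5·3.4410 − 5 = 11.705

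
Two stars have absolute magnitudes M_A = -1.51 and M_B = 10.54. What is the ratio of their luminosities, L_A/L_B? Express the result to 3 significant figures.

L_A/L_B ≈ 66100

ΔM = M_A − M_B = -12.05
L_A/L_B = 10^(−0.4 ΔM) = 10^4.820 = 66070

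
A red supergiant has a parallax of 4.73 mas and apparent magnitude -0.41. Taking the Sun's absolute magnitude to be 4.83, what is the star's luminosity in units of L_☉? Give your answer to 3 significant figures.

L/L_☉ ≈ 55800

d = 1/p = 1000/4.73 mas = 211.4 pc
M = m − 5 log₁₀ d + 5 = -0.41 − 5·2.3251 + 5 = -7.036
M − M_☉ = -7.036 − 4.83 = -11.866
L/L_☉ = 10^(−0.4 × -11.866) = 55750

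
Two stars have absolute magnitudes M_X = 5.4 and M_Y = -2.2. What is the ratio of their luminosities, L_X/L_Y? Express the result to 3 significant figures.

L_X/L_Y ≈ 9.12×10^-4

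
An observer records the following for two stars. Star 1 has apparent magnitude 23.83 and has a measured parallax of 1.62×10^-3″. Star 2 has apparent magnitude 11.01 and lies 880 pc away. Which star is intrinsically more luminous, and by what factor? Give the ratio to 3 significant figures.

Star 1: d = 1/p = 1/1.62×10^-3″ = 617.3 pc
Star 1: M = m − 5 log₁₀ d + 5 = 23.83 − 5·2.7905 + 5 = 14.878
Star 2: M = m − 5 log₁₀ d + 5 = 11.01 − 5·2.9445 + 5 = 1.288
ΔM = M_1 − M_2 = 14.878 − (1.288) = 13.590; smaller M is more luminous → Star 2.
L ratio = 10^(0.4 |ΔM|) = 10^5.436 = 272900

Star 2 is more luminous, by a factor of 273000.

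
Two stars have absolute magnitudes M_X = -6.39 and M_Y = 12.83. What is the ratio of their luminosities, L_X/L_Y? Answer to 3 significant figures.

ΔM = M_X − M_Y = -19.22
L_X/L_Y = 10^(−0.4 ΔM) = 10^7.688 = 4.875×10^7

L_X/L_Y ≈ 4.88×10^7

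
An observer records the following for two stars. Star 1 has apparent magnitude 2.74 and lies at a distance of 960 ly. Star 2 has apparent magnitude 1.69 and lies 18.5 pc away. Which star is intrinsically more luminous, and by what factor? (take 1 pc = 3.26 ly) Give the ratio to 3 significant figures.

Star 1 is more luminous, by a factor of 96.3.

Star 1: d = 960 ly / 3.26 = 294.5 pc
Star 1: M = m − 5 log₁₀ d + 5 = 2.74 − 5·2.4691 + 5 = -4.605
Star 2: M = m − 5 log₁₀ d + 5 = 1.69 − 5·1.2672 + 5 = 0.354
ΔM = M_1 − M_2 = -4.605 − (0.354) = -4.959; smaller M is more luminous → Star 1.
L ratio = 10^(0.4 |ΔM|) = 10^1.984 = 96.33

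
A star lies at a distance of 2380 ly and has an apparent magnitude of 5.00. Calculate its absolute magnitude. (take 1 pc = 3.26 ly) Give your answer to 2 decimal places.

d = 2380 ly / 3.26 = 730.1 pc
5 log₁₀(d/10 pc) = 5 log₁₀(730.1) − 5 = 9.317
M = m − 5 log₁₀(d/10) = 5.00 − 9.317 = -4.317

M ≈ -4.32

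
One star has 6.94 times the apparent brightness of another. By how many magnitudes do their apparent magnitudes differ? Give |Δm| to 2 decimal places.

|Δm| ≈ 2.10

Pogson: Δm = −2.5 log₁₀(ratio) = −2.5 log₁₀(6.94) = −2.5 × 0.8414 = -2.103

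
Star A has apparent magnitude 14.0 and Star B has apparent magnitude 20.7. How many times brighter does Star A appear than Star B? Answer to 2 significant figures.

480

Magnitude difference = -6.7
Flux ratio = 10^(−0.4 Δm) = 10^(−0.4 × -6.7) = 10^2.680 = 478.6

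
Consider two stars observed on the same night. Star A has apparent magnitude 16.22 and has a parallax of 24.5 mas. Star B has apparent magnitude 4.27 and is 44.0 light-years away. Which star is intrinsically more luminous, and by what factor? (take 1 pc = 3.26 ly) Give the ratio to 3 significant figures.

Star B is more luminous, by a factor of 6590.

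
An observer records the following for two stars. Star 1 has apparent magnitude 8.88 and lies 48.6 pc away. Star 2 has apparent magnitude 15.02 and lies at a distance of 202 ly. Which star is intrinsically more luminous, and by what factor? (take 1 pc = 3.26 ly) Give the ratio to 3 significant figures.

Star 1: M = m − 5 log₁₀ d + 5 = 8.88 − 5·1.6866 + 5 = 5.447
Star 2: d = 202 ly / 3.26 = 61.96 pc
Star 2: M = m − 5 log₁₀ d + 5 = 15.02 − 5·1.7921 + 5 = 11.059
ΔM = M_1 − M_2 = 5.447 − (11.059) = -5.613; smaller M is more luminous → Star 1.
L ratio = 10^(0.4 |ΔM|) = 10^2.245 = 175.8

Star 1 is more luminous, by a factor of 176.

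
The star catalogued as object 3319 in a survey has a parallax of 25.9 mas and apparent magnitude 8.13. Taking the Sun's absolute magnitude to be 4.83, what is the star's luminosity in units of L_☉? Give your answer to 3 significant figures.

L/L_☉ ≈ 0.714

d = 1/p = 1000/25.9 mas = 38.61 pc
M = m − 5 log₁₀ d + 5 = 8.13 − 5·1.5867 + 5 = 5.196
M − M_☉ = 5.196 − 4.83 = 0.366
L/L_☉ = 10^(−0.4 × 0.366) = 0.7135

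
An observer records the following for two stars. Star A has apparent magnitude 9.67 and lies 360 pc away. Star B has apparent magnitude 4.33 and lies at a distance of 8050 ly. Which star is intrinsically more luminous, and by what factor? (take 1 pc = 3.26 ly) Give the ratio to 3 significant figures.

Star A: M = m − 5 log₁₀ d + 5 = 9.67 − 5·2.5563 + 5 = 1.888
Star B: d = 8050 ly / 3.26 = 2469 pc
Star B: M = m − 5 log₁₀ d + 5 = 4.33 − 5·3.3926 + 5 = -7.633
ΔM = M_A − M_B = 1.888 − (-7.633) = 9.521; smaller M is more luminous → Star B.
L ratio = 10^(0.4 |ΔM|) = 10^3.809 = 6435

Star B is more luminous, by a factor of 6440.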